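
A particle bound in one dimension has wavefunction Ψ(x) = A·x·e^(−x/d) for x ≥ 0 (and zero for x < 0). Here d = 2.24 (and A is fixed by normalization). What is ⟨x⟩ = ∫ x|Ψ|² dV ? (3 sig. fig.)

The expectation value is the |Ψ|²-weighted average of x: ∫ x|Ψ|² dx.
With ∫₀^∞ x^3 e^(−αx) dx = 3!/α^4, since the A² factors cancel between numerator and denominator, ⟨x⟩ = 3·d/2.
Putting d = 2.24 gives 3.360.

⟨x⟩ ≈ 3.36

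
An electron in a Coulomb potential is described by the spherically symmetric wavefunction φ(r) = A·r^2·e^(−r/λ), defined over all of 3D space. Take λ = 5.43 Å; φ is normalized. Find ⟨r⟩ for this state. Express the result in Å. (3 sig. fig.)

⟨r⟩ = ∫ r |φ|² 4πr² dr over the full domain.
With ∫₀^∞ r^7 e^(−αr) dr = 7!/α^8, evaluating both integrals, ⟨r⟩ = 7·λ/2.
With λ = 5.43, ⟨r⟩ = 19.01.

⟨r⟩ ≈ 19.0 Å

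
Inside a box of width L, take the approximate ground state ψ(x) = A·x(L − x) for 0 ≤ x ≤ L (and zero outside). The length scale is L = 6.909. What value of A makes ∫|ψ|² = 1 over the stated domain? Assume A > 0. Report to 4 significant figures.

We need A² ∫|f|² dx = 1, taking the integral from 0 to L.
Carrying out the integral gives A² · L^5/30.
Substituting L = 6.909 gives A² = 0.0019057, so A = 0.043654.

A ≈ 0.04365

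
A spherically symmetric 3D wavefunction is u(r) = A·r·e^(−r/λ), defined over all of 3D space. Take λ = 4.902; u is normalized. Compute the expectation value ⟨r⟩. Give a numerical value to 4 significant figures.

⟨r⟩ ≈ 12.26

⟨r⟩ = ∫ r |u|² 4πr² dr over the full domain.
Using ∫₀^∞ rⁿ e^(−αr) dr = n!/αⁿ⁺¹, since the A² factors cancel between numerator and denominator, ⟨r⟩ = 5·λ/2.
With λ = 4.902, ⟨r⟩ = 12.255.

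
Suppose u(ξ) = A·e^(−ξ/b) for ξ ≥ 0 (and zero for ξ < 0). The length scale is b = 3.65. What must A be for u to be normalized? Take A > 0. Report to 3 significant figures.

A ≈ 0.740

Normalization requires ∫|u|² dξ = 1, integrated from 0 to ∞.
The integral (without the A² prefactor) comes out to b/2.
Setting this equal to 1 gives A² = 1/(b/2).
Plugging in b = 3.65 yields A = 0.7402.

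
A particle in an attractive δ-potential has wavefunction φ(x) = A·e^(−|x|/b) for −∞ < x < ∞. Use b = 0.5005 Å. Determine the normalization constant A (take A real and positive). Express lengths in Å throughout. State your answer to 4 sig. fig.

The normalization condition is ∫|φ|² dx = 1 from −∞ to ∞.
Using ∫₀^∞ xⁿ e^(−αx) dx = n!/αⁿ⁺¹, with φ = A·e^(−|x|/b), the integral evaluates to A²·[b].
Hence A² = 1/[b].
Plugging in b = 0.5005 yields A = 1.4135.

A ≈ 1.414 Å^(-1/2)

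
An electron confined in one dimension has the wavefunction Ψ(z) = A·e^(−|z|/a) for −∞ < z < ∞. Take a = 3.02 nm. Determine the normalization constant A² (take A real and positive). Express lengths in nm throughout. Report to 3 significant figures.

A^2 ≈ 0.331 nm^(-1)

Normalization requires ∫|Ψ|² dz = 1, integrated from −∞ to ∞.
Using ∫₀^∞ zⁿ e^(−αz) dz = n!/αⁿ⁺¹, with Ψ = A·e^(−|z|/a), the integral evaluates to A²·[a].
So A² = (a)^(−1).
Substituting a = 3.02 gives A² = 0.3311, so A = 0.5754.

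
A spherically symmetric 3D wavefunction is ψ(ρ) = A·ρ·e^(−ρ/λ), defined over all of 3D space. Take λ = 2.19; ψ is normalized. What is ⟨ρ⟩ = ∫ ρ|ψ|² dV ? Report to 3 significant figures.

⟨ρ⟩ ≈ 5.48

⟨ρ⟩ = ∫ ρ |ψ|² 4πρ² dρ over the full domain.
Recall ∫₀^∞ ρ^m e^(−ρ/β) dρ = m!·β^(m+1), since the A² factors cancel between numerator and denominator, ⟨ρ⟩ = 5·λ/2.
Putting λ = 2.19 gives 5.475.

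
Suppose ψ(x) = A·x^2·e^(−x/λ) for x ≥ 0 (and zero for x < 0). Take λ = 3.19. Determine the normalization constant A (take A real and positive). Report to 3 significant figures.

A ≈ 0.0635

The normalization condition is ∫|ψ|² dx = 1 from 0 to ∞.
With ∫₀^∞ x^4 e^(−αx) dx = 4!/α^5, the integral (without the A² prefactor) comes out to 3·λ^5/4.
Setting this equal to 1 gives A² = 1/(3·λ^5/4).
Substituting λ = 3.19 gives A² = 0.004036, so A = 0.06353.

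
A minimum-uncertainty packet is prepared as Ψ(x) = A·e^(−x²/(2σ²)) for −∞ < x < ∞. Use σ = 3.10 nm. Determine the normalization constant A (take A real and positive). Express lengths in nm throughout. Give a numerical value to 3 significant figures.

A ≈ 0.427 nm^(-1/2)

Normalization requires ∫|Ψ|² dx = 1, integrated from −∞ to ∞.
Using the Gaussian integral ∫_{−∞}^{∞} e^(−αx²) dx = √(π/α), carrying out the integral gives A² · √(π)·σ.
Hence A² = 1/[√(π)·σ].
With σ = 3.10: A² = 0.1820 and A = 0.4266.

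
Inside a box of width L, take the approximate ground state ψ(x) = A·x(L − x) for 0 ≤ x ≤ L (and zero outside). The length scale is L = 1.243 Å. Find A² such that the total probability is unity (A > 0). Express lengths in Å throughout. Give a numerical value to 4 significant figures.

A^2 ≈ 10.11 Å^(-5)

The normalization condition is ∫|ψ|² dx = 1 from 0 to L.
Expanding the polynomial and integrating term by term, the integral (without the A² prefactor) comes out to L^5/30.
So A² = (L^5/30)^(−1).
Plugging in L = 1.243 yields A = 3.1797.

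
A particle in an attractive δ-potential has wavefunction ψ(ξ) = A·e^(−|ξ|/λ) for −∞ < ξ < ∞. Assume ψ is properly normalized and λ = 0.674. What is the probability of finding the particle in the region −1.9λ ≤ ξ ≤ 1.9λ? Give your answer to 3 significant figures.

P ≈ 0.978

P = ∫_{−1.9λ}^{1.9λ} |ψ(ξ)|² dξ.
The normalization integral ∫|ψ|²dξ over the whole domain equals λ·A², and A² cancels in the ratio.
Both integrals are even about ξ = 0, so only the ξ ≥ 0 halves are needed (the factors of 2 cancel). Let u = ξ/λ; then A² and the length scale cancel, so P = ∫_{0}^{1.9} e^(-2·u) du ÷ ∫_{0}^{∞} e^(-2·u) du.
An antiderivative of e^(-2·u) is -e^(-2·u)/2; evaluating from 0 to 1.9 gives 1/2 - e^(-19/5)/2, while the full integral is 1/2.
This works out to P = 0.9776.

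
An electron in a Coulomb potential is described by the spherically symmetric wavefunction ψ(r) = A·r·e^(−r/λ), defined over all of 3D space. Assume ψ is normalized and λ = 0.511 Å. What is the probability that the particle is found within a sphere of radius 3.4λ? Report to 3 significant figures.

P = ∫ |ψ|² 4πr² dr over r ≤ 3.4λ.
Normalization gives A² = 1/(3·π·λ^5).
In terms of u = r/λ (A², 4π and the length scale all cancel between numerator and denominator), P = [∫_{0}^{3.4} u^4·e^(-2·u) du] / [∫_{0}^{∞} u^4·e^(-2·u) du].
Using ∫ u^4·e^(-2·u) du = -(u^4/2 + u^3 + 3·u^2/2 + 3·u/2 + 3/4)·e^(-2·u), the numerator is ≈ 0.60598 and the denominator is 3/4.
Taking the ratio yields P = 0.8080.

P ≈ 0.808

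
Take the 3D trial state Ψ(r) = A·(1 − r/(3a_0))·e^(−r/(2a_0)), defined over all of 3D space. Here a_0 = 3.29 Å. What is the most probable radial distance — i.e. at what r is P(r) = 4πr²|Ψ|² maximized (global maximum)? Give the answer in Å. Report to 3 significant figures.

Set d/dr [P(r) = 4πr²|Ψ|²] = 0 and solve for r > 0.
This gives r = a_0.
With a_0 = 3.29, the most probable radial distance is 3.290 Å.

r ≈ 3.29 Å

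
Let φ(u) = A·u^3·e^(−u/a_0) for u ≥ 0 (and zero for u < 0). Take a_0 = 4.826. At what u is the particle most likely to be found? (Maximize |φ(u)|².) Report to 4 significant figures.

Set d/du [|φ(u)|²] = 0 and solve for u > 0.
This gives u = 3·a_0.
With a_0 = 4.826, the most probable position is 14.478.

u ≈ 14.48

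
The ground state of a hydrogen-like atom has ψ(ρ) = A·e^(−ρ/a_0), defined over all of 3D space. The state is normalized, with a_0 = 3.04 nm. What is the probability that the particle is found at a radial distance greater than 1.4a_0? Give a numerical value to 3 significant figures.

P ≈ 0.469

Integrate the radial probability density 4πρ²|ψ|² over ρ > 1.4a_0.
Normalization gives A² = 1/(π·a_0^3).
Let u = ρ/a_0; then A², 4π and the length scale all cancel, so P = ∫_{1.4}^{∞} u^2·e^(-2·u) du ÷ ∫_{0}^{∞} u^2·e^(-2·u) du.
An antiderivative of u^2·e^(-2·u) is -(2·u^2 + 2·u + 1)·e^(-2·u)/4; evaluating from 1.4 to ∞ gives 193·e^(-14/5)/100, while the full integral is 1/4.
Taking the ratio yields P = 0.4695.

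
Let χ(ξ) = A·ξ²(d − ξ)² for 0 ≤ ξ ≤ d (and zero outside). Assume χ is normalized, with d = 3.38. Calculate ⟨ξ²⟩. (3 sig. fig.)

By definition ⟨ξ²⟩ = ∫ ξ^2 |χ(ξ)|² dξ.
Expanding the polynomial and integrating term by term, since the A² factors cancel between numerator and denominator, ⟨ξ²⟩ = 3·d^2/11.
Putting d = 3.38 gives 3.116.

⟨ξ^2⟩ ≈ 3.12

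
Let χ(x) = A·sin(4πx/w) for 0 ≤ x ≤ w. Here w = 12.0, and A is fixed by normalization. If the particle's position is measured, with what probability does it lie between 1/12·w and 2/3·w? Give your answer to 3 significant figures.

|χ|² is the probability density, so P = ∫_{1/12·w}^{2/3·w} |χ|² dx.
The normalization integral ∫|χ|²dx over the whole domain equals w/2·A², and A² cancels in the ratio.
Substituting u = x/w, A² and the length scale cancel in the ratio: P = ∫_{1/12}^{2/3} sin(4·π·u)^2 du / ∫_{0}^{1} sin(4·π·u)^2 du.
With ∫ sin(4·π·u)^2 du = u/2 - sin(4·π·u)·cos(4·π·u)/(8·π) + C, the region integral is √(3)/(16·π) + 7/24 and the full one is 1/2.
The result is P = √(3)/(8·π) + 7/12.

P ≈ 0.652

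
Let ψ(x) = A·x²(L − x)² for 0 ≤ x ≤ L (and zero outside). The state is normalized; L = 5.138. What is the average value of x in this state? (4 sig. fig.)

By definition ⟨x⟩ = ∫ x |ψ(x)|² dx.
Expanding the polynomial and integrating term by term, evaluating both integrals, ⟨x⟩ = L/2.
Putting L = 5.138 gives 2.5690.

⟨x⟩ ≈ 2.569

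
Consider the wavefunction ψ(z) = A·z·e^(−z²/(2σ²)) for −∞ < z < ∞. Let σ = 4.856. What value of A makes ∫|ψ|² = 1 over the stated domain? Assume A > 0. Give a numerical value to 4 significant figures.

The normalization condition is ∫|ψ|² dz = 1 from −∞ to ∞.
Carrying out the integral gives A² · √(π)·σ^3/2.
Hence A² = 1/[√(π)·σ^3/2].
Substituting σ = 4.856 gives A² = 0.0098541, so A = 0.099268.

A ≈ 0.09927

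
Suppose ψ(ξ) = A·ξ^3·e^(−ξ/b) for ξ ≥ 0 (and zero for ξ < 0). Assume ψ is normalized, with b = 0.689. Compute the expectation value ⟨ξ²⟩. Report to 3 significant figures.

⟨ξ^2⟩ ≈ 6.65

By definition ⟨ξ²⟩ = ∫ ξ^2 |ψ(ξ)|² dξ.
Since the A² factors cancel between numerator and denominator, ⟨ξ²⟩ = 14·b^2.
With b = 0.689, ⟨ξ^2⟩ = 6.646.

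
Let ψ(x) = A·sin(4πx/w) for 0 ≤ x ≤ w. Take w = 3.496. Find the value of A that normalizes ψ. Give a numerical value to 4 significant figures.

A ≈ 0.7564

We need A² ∫|f|² dx = 1, taking the integral from 0 to w.
Carrying out the integral gives A² · w/2.
Hence A² = 1/[w/2].
Plugging in w = 3.496 yields A = 0.75636.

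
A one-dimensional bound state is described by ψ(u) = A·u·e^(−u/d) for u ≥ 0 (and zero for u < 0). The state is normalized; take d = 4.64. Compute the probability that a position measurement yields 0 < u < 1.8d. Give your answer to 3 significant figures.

P ≈ 0.697

|ψ|² is the probability density, so P = ∫_{0}^{1.8d} |ψ|² du.
Since A² = 1/(d^3/4), this is the region integral divided by the full normalization integral.
In terms of t = u/d (A² and the length scale cancel between numerator and denominator), P = [∫_{0}^{1.8} t^2·e^(-2·t) dt] / [∫_{0}^{∞} t^2·e^(-2·t) dt].
An antiderivative of t^2·e^(-2·t) is -(2·t^2 + 2·t + 1)·e^(-2·t)/4; evaluating from 0 to 1.8 gives 1/4 - 277·e^(-18/5)/100, while the full integral is 1/4.
The result is P = 0.6973.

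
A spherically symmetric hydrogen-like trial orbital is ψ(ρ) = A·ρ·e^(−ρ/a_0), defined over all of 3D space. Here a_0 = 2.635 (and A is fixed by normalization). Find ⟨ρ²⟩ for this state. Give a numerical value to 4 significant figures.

The expectation value is the |ψ|²-weighted average of ρ^2: ∫ ρ^2|ψ|² 4πρ² dρ.
The ratio of the moment integral to the normalization integral gives ⟨ρ²⟩ = 15·a_0^2/2.
With a_0 = 2.635, ⟨ρ^2⟩ = 52.074.

⟨ρ^2⟩ ≈ 52.07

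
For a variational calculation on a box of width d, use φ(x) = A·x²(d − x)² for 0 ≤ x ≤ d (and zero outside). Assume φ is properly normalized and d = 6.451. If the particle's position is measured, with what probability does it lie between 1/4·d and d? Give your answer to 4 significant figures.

P ≈ 0.9511

The probability is P = ∫ |φ|² dx over [1/4·d, d].
The normalization integral ∫|φ|²dx over the whole domain equals d^9/630·A², and A² cancels in the ratio.
Let u = x/d; then A² and the length scale cancel, so P = ∫_{1/4}^{1} u^4·(1 - u)^4 du ÷ ∫_{0}^{1} u^4·(1 - u)^4 du.
With ∫ u^4·(1 - u)^4 du = u^5·(70·u^4 - 315·u^3 + 540·u^2 - 420·u + 126)/630 + C, the region integral is ≈ 0.00150964 and the full one is 1/630.
Evaluating gives P = 0.95107.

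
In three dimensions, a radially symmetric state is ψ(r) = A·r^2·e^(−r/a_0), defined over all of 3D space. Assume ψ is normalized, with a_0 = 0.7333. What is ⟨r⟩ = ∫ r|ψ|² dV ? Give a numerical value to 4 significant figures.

The expectation value is the |ψ|²-weighted average of r: ∫ r|ψ|² 4πr² dr.
Recall ∫₀^∞ r^m e^(−r/β) dr = m!·β^(m+1), evaluating both integrals, ⟨r⟩ = 7·a_0/2.
Putting a_0 = 0.7333 gives 2.5666.

⟨r⟩ ≈ 2.567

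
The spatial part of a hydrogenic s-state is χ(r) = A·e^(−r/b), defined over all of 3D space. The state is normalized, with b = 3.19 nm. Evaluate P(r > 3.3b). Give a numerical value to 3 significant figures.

With dV = 4πr²dr, the probability is ∫|χ|² dV over r > 3.3b.
Normalization gives A² = 1/(π·b^3).
Let u = r/b; then A², 4π and the length scale all cancel, so P = ∫_{3.3}^{∞} u^2·e^(-2·u) du ÷ ∫_{0}^{∞} u^2·e^(-2·u) du.
An antiderivative of u^2·e^(-2·u) is -(2·u^2 + 2·u + 1)·e^(-2·u)/4; evaluating from 3.3 to ∞ gives 1469·e^(-33/5)/200, while the full integral is 1/4.
Taking the ratio yields P = 0.03997.

P ≈ 0.0400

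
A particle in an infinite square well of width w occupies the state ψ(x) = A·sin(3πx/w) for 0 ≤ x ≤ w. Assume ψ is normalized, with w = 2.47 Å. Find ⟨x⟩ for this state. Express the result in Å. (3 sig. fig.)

⟨x⟩ ≈ 1.24 Å

The expectation value is the |ψ|²-weighted average of x: ∫ x|ψ|² dx.
The ratio of the moment integral to the normalization integral gives ⟨x⟩ = w/2.
Putting w = 2.47 gives 1.235.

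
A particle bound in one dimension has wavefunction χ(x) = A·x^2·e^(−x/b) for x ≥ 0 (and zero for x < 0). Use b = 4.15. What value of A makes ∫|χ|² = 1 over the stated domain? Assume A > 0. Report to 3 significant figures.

A ≈ 0.0329

Normalization requires ∫|χ|² dx = 1, integrated from 0 to ∞.
With ∫₀^∞ x^4 e^(−αx) dx = 4!/α^5, with χ = A·x^2·e^(−x/b), the integral evaluates to A²·[3·b^5/4].
So A² = (3·b^5/4)^(−1).
Plugging in b = 4.15 yields A = 0.03291.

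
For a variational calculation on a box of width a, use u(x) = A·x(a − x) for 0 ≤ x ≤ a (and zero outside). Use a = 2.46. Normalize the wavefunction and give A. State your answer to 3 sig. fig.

A ≈ 0.577

Require ∫ |u|² dx = 1 over the whole domain.
Expanding the polynomial and integrating term by term, the integral (without the A² prefactor) comes out to a^5/30.
Substituting a = 2.46 gives A² = 0.3330, so A = 0.5771.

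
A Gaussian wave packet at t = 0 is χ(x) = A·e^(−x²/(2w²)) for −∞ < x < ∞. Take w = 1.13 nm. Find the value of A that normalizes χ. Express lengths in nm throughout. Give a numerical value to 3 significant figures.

A ≈ 0.707 nm^(-1/2)

We need A² ∫|f|² dx = 1, taking the integral from −∞ to ∞.
Carrying out the integral gives A² · √(π)·w.
With w = 1.13: A² = 0.4993 and A = 0.7066.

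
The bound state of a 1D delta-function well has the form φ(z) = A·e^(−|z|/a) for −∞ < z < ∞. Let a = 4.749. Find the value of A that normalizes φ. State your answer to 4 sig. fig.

A ≈ 0.4589

Require ∫ |φ|² dz = 1 over the whole domain.
∫|φ|² dz = A²·(a).
So A² = (a)^(−1).
Substituting a = 4.749 gives A² = 0.21057, so A = 0.45888.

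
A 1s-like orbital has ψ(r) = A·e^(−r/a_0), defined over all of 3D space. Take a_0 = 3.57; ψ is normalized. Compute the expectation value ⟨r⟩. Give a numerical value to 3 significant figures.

⟨r⟩ ≈ 5.36

The expectation value is the |ψ|²-weighted average of r: ∫ r|ψ|² 4πr² dr.
The ratio of the moment integral to the normalization integral gives ⟨r⟩ = 3·a_0/2.
With a_0 = 3.57, ⟨r⟩ = 5.355.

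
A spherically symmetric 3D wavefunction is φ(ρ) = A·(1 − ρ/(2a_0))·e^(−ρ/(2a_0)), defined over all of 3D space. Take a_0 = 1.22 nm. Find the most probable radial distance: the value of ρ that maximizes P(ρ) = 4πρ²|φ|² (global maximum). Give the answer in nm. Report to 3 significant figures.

ρ ≈ 6.39 nm

Differentiate P(ρ) = 4πρ²|φ|² with respect to ρ and set to zero.
This gives ρ = a_0·(√(5) + 3).
With a_0 = 1.22, the most probable radial distance is 6.388 nm.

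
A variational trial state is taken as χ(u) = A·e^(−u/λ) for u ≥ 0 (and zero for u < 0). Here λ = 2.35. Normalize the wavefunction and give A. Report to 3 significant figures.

A ≈ 0.923

Require ∫ |χ|² du = 1 over the whole domain.
The integral (without the A² prefactor) comes out to λ/2.
Setting this equal to 1 gives A² = 1/(λ/2).
With λ = 2.35: A² = 0.8511 and A = 0.9225.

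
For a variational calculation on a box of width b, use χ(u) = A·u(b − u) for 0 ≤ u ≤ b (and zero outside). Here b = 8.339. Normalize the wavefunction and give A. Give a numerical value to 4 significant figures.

A ≈ 0.02728

The normalization condition is ∫|χ|² du = 1 from 0 to b.
∫|χ|² du = A²·(b^5/30).
Setting this equal to 1 gives A² = 1/(b^5/30).
With b = 8.339: A² = 0.00074396 and A = 0.027276.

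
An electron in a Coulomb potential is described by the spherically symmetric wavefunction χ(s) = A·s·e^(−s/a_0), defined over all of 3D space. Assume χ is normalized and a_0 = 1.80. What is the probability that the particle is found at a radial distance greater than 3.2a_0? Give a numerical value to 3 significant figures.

P ≈ 0.235

With dV = 4πs²ds, the probability is ∫|χ|² dV over s > 3.2a_0.
A² is fixed by ∫₀^∞ 4πs²|χ|² ds = 1, i.e. A² = (3·π·a_0^5)^(−1).
Let u = s/a_0; then A², 4π and the length scale all cancel, so P = ∫_{3.2}^{∞} u^4·e^(-2·u) du ÷ ∫_{0}^{∞} u^4·e^(-2·u) du.
Using ∫ u^4·e^(-2·u) du = -(u^4/2 + u^3 + 3·u^2/2 + 3·u/2 + 3/4)·e^(-2·u), the numerator is ≈ 0.17630 and the denominator is 3/4.
This evaluates to P = 0.2351.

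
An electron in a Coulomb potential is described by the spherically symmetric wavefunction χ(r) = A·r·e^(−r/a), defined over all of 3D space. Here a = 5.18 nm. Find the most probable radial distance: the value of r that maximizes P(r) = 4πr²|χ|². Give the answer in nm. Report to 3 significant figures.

The maximum of P(r) = 4πr²|χ|² occurs where its derivative vanishes.
Solving yields r = 2·a.
With a = 5.18, the most probable radial distance is 10.36 nm.

r ≈ 10.4 nm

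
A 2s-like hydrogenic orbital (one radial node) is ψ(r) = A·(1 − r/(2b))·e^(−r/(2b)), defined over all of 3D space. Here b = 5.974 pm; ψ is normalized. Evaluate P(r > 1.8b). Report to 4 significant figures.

P ≈ 0.9475

P = ∫ |ψ|² 4πr² dr over r > 1.8b.
Normalization gives A² = 1/(8·π·b^3).
In terms of u = r/b (A², 4π and the length scale all cancel between numerator and denominator), P = [∫_{1.8}^{∞} u^2·(1 - u/2)^2·e^(-u) du] / [∫_{0}^{∞} u^2·(1 - u/2)^2·e^(-u) du].
An antiderivative of u^2·(1 - u/2)^2·e^(-u) is -(u^4/4 + u^2 + 2·u + 2)·e^(-u); evaluating from 1.8 to ∞ gives ≈ 1.89505, while the full integral is 2.
The region integral divided by the full integral gives P = 0.94753.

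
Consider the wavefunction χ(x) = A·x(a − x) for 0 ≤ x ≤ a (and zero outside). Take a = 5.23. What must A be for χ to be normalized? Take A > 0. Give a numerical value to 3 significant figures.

Require ∫ |χ|² dx = 1 over the whole domain.
Expanding the polynomial and integrating term by term, carrying out the integral gives A² · a^5/30.
With a = 5.23: A² = 0.007667 and A = 0.08756.

A ≈ 0.0876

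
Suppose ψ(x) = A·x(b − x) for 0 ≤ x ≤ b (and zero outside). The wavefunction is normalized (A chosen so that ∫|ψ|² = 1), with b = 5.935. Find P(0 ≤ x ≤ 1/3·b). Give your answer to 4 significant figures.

|ψ|² is the probability density, so P = ∫_{0}^{1/3·b} |ψ|² dx.
The normalization integral ∫|ψ|²dx over the whole domain equals b^5/30·A², and A² cancels in the ratio.
Let u = x/b; then A² and the length scale cancel, so P = ∫_{0}^{1/3} u^2·(1 - u)^2 du ÷ ∫_{0}^{1} u^2·(1 - u)^2 du.
Using ∫ u^2·(1 - u)^2 du = u^3·(6·u^2 - 15·u + 10)/30, the numerator is 17/2430 and the denominator is 1/30.
Taking the ratio, P = 17/81.

P ≈ 0.2099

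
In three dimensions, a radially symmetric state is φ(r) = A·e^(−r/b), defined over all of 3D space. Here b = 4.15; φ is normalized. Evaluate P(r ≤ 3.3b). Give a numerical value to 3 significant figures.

Integrate the radial probability density 4πr²|φ|² over r ≤ 3.3b.
The full normalization integral is A²·[π·b^3] = 1, fixing A².
Let u = r/b; then A², 4π and the length scale all cancel, so P = ∫_{0}^{3.3} u^2·e^(-2·u) du ÷ ∫_{0}^{∞} u^2·e^(-2·u) du.
With ∫ u^2·e^(-2·u) du = -(2·u^2 + 2·u + 1)·e^(-2·u)/4 + C, the region integral is 1/4 - 1469·e^(-33/5)/200 and the full one is 1/4.
Taking the ratio yields P = 0.9600.

P ≈ 0.960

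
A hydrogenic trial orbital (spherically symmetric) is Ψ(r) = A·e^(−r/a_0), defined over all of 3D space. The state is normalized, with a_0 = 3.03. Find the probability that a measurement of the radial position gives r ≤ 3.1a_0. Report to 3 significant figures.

Integrate the radial probability density 4πr²|Ψ|² over r ≤ 3.1a_0.
The full normalization integral is A²·[π·a_0^3] = 1, fixing A².
Substituting u = r/a_0, A², 4π and the length scale all cancel in the ratio: P = ∫_{0}^{3.1} u^2·e^(-2·u) du / ∫_{0}^{∞} u^2·e^(-2·u) du.
With ∫ u^2·e^(-2·u) du = -(2·u^2 + 2·u + 1)·e^(-2·u)/4 + C, the region integral is 1/4 - 1321·e^(-31/5)/200 and the full one is 1/4.
The region integral divided by the full integral gives P = 0.9464.

P ≈ 0.946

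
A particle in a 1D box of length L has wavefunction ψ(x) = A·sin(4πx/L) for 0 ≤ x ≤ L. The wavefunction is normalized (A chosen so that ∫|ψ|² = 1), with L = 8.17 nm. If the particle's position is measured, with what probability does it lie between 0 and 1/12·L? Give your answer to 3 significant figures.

P ≈ 0.0489

|ψ|² is the probability density, so P = ∫_{0}^{1/12·L} |ψ|² dx.
The normalization integral ∫|ψ|²dx over the whole domain equals L/2·A², and A² cancels in the ratio.
In terms of u = x/L (A² and the length scale cancel between numerator and denominator), P = [∫_{0}^{1/12} sin(4·π·u)^2 du] / [∫_{0}^{1} sin(4·π·u)^2 du].
An antiderivative of sin(4·π·u)^2 is u/2 - sin(4·π·u)·cos(4·π·u)/(8·π); evaluating from 0 to 1/12 gives -√(3)/(32·π) + 1/24, while the full integral is 1/2.
The result is P = (-√(3)/16 + π/12)/π.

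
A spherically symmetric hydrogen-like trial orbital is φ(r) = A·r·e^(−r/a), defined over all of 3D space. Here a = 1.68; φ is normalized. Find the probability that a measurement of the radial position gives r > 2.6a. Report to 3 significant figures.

P = ∫ |φ|² 4πr² dr over r > 2.6a.
The full normalization integral is A²·[3·π·a^5] = 1, fixing A².
Substituting u = r/a, A², 4π and the length scale all cancel in the ratio: P = ∫_{2.6}^{∞} u^4·e^(-2·u) du / ∫_{0}^{∞} u^4·e^(-2·u) du.
Using ∫ u^4·e^(-2·u) du = -(u^4/2 + u^3 + 3·u^2/2 + 3·u/2 + 3/4)·e^(-2·u), the numerator is ≈ 0.30460 and the denominator is 3/4.
Taking the ratio yields P = 0.4061.

P ≈ 0.406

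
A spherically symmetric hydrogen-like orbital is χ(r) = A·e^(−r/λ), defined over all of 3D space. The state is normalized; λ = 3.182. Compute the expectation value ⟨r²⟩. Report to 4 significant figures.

⟨r^2⟩ ≈ 30.38

⟨r²⟩ = ∫ r^2 |χ|² 4πr² dr over the full domain.
Recall ∫₀^∞ r^m e^(−r/β) dr = m!·β^(m+1), the ratio of the moment integral to the normalization integral gives ⟨r²⟩ = 3·λ^2.
With λ = 3.182, ⟨r^2⟩ = 30.375.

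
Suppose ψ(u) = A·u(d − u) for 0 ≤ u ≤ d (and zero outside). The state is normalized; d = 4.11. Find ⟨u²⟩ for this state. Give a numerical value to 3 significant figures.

⟨u^2⟩ ≈ 4.83

By definition ⟨u²⟩ = ∫ u^2 |ψ(u)|² du.
Since the A² factors cancel between numerator and denominator, ⟨u²⟩ = 2·d^2/7.
Putting d = 4.11 gives 4.826.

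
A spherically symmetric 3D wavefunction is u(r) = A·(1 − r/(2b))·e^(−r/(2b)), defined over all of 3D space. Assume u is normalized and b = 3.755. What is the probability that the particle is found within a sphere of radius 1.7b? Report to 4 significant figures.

P ≈ 0.05205

Integrate the radial probability density 4πr²|u|² over r ≤ 1.7b.
Normalization gives A² = 1/(8·π·b^3).
In terms of t = r/b (A², 4π and the length scale all cancel between numerator and denominator), P = [∫_{0}^{1.7} t^2·(1 - t/2)^2·e^(-t) dt] / [∫_{0}^{∞} t^2·(1 - t/2)^2·e^(-t) dt].
An antiderivative of t^2·(1 - t/2)^2·e^(-t) is -(t^4/4 + t^2 + 2·t + 2)·e^(-t); evaluating from 0 to 1.7 gives ≈ 0.104106, while the full integral is 2.
This evaluates to P = 0.052053.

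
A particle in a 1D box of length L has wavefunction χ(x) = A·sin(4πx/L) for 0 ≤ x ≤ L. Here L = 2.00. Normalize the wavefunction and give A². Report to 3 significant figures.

A^2 ≈ 1.00

The normalization condition is ∫|χ|² dx = 1 from 0 to L.
Carrying out the integral gives A² · L/2.
Setting this equal to 1 gives A² = 1/(L/2).
With L = 2.00: A² = 1.000 and A = 1.000.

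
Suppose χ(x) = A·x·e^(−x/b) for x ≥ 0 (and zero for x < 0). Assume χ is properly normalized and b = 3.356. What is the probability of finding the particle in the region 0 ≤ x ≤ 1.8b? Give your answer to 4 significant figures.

|χ|² is the probability density, so P = ∫_{0}^{1.8b} |χ|² dx.
Since A² = 1/(b^3/4), this is the region integral divided by the full normalization integral.
In terms of u = x/b (A² and the length scale cancel between numerator and denominator), P = [∫_{0}^{1.8} u^2·e^(-2·u) du] / [∫_{0}^{∞} u^2·e^(-2·u) du].
An antiderivative of u^2·e^(-2·u) is -(2·u^2 + 2·u + 1)·e^(-2·u)/4; evaluating from 0 to 1.8 gives 1/4 - 277·e^(-18/5)/100, while the full integral is 1/4.
This works out to P = 0.69725.

P ≈ 0.6973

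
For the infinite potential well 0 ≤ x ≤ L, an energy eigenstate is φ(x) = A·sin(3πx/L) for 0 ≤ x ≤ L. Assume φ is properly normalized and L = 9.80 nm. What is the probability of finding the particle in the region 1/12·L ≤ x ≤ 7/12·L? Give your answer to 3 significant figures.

P ≈ 0.606

The probability is P = ∫ |φ|² dx over [1/12·L, 7/12·L].
The normalization integral ∫|φ|²dx over the whole domain equals L/2·A², and A² cancels in the ratio.
Let u = x/L; then A² and the length scale cancel, so P = ∫_{1/12}^{7/12} sin(3·π·u)^2 du ÷ ∫_{0}^{1} sin(3·π·u)^2 du.
An antiderivative of sin(3·π·u)^2 is u/2 - sin(6·π·u)/(12·π); evaluating from 1/12 to 7/12 gives 1/(6·π) + 1/4, while the full integral is 1/2.
This works out to P = (2 + 3·π)/(6·π).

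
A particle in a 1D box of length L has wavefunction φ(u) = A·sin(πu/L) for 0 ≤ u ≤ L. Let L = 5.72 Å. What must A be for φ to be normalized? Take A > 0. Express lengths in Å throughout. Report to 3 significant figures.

The normalization condition is ∫|φ|² du = 1 from 0 to L.
With ∫₀^L sin²(nπu/L) du = L/2, carrying out the integral gives A² · L/2.
Setting this equal to 1 gives A² = 1/(L/2).
Substituting L = 5.72 gives A² = 0.3497, so A = 0.5913.

A ≈ 0.591 Å^(-1/2)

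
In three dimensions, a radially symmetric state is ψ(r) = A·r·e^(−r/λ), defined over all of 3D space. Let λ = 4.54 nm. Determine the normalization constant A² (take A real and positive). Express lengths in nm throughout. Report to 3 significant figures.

Normalization requires ∫|ψ|² 4πr² dr = 1, integrated from 0 to ∞.
(Spherical symmetry: dV = 4πr² dr.)
∫|ψ|² 4πr² dr = A²·(3·π·λ^5).
Substituting λ = 4.54 gives A² = 0.00005501, so A = 0.007417.

A^2 ≈ 0.0000550 nm^(-5)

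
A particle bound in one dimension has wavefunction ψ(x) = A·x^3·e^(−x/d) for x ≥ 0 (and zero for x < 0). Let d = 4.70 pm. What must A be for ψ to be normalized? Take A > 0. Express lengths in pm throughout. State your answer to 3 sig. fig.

We need A² ∫|f|² dx = 1, taking the integral from 0 to ∞.
∫|ψ|² dx = A²·(45·d^7/8).
Plugging in d = 4.70 yields A = 0.001873.

A ≈ 0.00187 pm^(-7/2)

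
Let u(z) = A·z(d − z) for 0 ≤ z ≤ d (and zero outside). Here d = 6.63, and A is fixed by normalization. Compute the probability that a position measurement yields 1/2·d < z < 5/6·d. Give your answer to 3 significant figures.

The probability is P = ∫ |u|² dz over [1/2·d, 5/6·d].
Since A² = 1/(d^5/30), this is the region integral divided by the full normalization integral.
In terms of t = z/d (A² and the length scale cancel between numerator and denominator), P = [∫_{1/2}^{5/6} t^2·(1 - t)^2 dt] / [∫_{0}^{1} t^2·(1 - t)^2 dt].
With ∫ t^2·(1 - t)^2 dt = t^3·(6·t^2 - 15·t + 10)/30 + C, the region integral is ≈ 0.015484 and the full one is 1/30.
The result is P = 301/648.

P ≈ 0.465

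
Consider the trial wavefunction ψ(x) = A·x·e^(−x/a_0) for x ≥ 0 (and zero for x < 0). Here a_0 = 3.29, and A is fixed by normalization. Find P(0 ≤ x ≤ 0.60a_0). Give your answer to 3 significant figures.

The probability is P = ∫ |ψ|² dx over [0, 0.60a_0].
With A² fixed by ∫|ψ|² = 1, i.e. A² = (a_0^3/4)^(−1), substitute and integrate.
Substituting u = x/a_0, A² and the length scale cancel in the ratio: P = ∫_{0}^{0.60} u^2·e^(-2·u) du / ∫_{0}^{∞} u^2·e^(-2·u) du.
An antiderivative of u^2·e^(-2·u) is -(2·u^2 + 2·u + 1)·e^(-2·u)/4; evaluating from 0 to 0.60 gives 1/4 - 73·e^(-6/5)/100, while the full integral is 1/4.
This works out to P = 0.1205.

P ≈ 0.121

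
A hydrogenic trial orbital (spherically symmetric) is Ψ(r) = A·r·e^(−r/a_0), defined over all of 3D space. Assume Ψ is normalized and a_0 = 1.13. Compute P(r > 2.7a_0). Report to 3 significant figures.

P ≈ 0.373

Integrate the radial probability density 4πr²|Ψ|² over r > 2.7a_0.
The full normalization integral is A²·[3·π·a_0^5] = 1, fixing A².
In terms of u = r/a_0 (A², 4π and the length scale all cancel between numerator and denominator), P = [∫_{2.7}^{∞} u^4·e^(-2·u) du] / [∫_{0}^{∞} u^4·e^(-2·u) du].
With ∫ u^4·e^(-2·u) du = -(u^4/2 + u^3 + 3·u^2/2 + 3·u/2 + 3/4)·e^(-2·u) + C, the region integral is ≈ 0.27998 and the full one is 3/4.
This evaluates to P = 0.3733.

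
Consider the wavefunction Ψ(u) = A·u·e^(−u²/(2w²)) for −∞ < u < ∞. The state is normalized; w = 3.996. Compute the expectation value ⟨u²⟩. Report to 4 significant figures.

By definition ⟨u²⟩ = ∫ u^2 |Ψ(u)|² du.
Evaluating both integrals, ⟨u²⟩ = 3·w^2/2.
Putting w = 3.996 gives 23.952.

⟨u^2⟩ ≈ 23.95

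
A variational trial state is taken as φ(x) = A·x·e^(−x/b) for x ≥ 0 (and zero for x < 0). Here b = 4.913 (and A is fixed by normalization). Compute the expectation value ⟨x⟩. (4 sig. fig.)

By definition ⟨x⟩ = ∫ x |φ(x)|² dx.
Recall ∫₀^∞ x^m e^(−x/β) dx = m!·β^(m+1), since the A² factors cancel between numerator and denominator, ⟨x⟩ = 3·b/2.
With b = 4.913, ⟨x⟩ = 7.3695.

⟨x⟩ ≈ 7.370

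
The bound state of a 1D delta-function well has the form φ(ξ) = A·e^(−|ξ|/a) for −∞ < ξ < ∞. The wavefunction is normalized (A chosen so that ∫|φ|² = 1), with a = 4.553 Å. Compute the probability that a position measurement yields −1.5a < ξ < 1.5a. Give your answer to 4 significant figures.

P ≈ 0.9502

P = ∫_{−1.5a}^{1.5a} |φ(ξ)|² dξ.
With A² fixed by ∫|φ|² = 1, i.e. A² = (a)^(−1), substitute and integrate.
By symmetry take twice the ξ ≥ 0 contribution in numerator and denominator; the 2's cancel. Let u = ξ/a; then A² and the length scale cancel, so P = ∫_{0}^{1.5} e^(-2·u) du ÷ ∫_{0}^{∞} e^(-2·u) du.
An antiderivative of e^(-2·u) is -e^(-2·u)/2; evaluating from 0 to 1.5 gives 1/2 - e^(-3)/2, while the full integral is 1/2.
The result is P = 0.95021.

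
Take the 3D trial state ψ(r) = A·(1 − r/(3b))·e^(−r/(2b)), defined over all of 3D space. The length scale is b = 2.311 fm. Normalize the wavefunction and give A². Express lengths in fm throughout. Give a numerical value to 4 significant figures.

Normalization requires ∫|ψ|² 4πr² dr = 1, integrated from 0 to ∞.
Carrying out the integral gives A² · 8·π·b^3/3.
With b = 2.311: A² = 0.0096712 and A = 0.098342.

A^2 ≈ 0.009671 fm^(-3)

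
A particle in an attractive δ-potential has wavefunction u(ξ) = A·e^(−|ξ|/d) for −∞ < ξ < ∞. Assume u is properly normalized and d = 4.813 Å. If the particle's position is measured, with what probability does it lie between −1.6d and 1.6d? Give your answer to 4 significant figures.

P ≈ 0.9592

The probability is P = ∫ |u|² dξ over [−1.6d, 1.6d].
Since A² = 1/(d), this is the region integral divided by the full normalization integral.
Both integrals are even about ξ = 0, so only the ξ ≥ 0 halves are needed (the factors of 2 cancel). Substituting t = ξ/d, A² and the length scale cancel in the ratio: P = ∫_{0}^{1.6} e^(-2·t) dt / ∫_{0}^{∞} e^(-2·t) dt.
Using ∫ e^(-2·t) dt = -e^(-2·t)/2, the numerator is 1/2 - e^(-16/5)/2 and the denominator is 1/2.
The result is P = 0.95924.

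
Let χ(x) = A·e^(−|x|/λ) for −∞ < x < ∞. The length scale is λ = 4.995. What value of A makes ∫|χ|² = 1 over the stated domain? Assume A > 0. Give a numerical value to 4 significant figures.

Require ∫ |χ|² dx = 1 over the whole domain.
With χ = A·e^(−|x|/λ), the integral evaluates to A²·[λ].
Plugging in λ = 4.995 yields A = 0.44744.

A ≈ 0.4474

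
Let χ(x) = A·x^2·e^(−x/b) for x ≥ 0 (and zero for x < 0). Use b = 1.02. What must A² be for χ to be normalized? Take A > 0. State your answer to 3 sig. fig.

Require ∫ |χ|² dx = 1 over the whole domain.
With χ = A·x^2·e^(−x/b), the integral evaluates to A²·[3·b^5/4].
Substituting b = 1.02 gives A² = 1.208, so A = 1.099.

A^2 ≈ 1.21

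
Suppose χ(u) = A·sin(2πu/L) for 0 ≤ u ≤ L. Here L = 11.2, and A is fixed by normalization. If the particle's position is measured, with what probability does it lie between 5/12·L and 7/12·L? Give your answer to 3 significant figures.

P ≈ 0.0288

P = ∫_{5/12·L}^{7/12·L} |χ(u)|² du.
The normalization integral ∫|χ|²du over the whole domain equals L/2·A², and A² cancels in the ratio.
Substituting t = u/L, A² and the length scale cancel in the ratio: P = ∫_{5/12}^{7/12} sin(2·π·t)^2 dt / ∫_{0}^{1} sin(2·π·t)^2 dt.
With ∫ sin(2·π·t)^2 dt = t/2 - sin(4·π·t)/(8·π) + C, the region integral is -√(3)/(8·π) + 1/12 and the full one is 1/2.
The result is P = (-√(3)/4 + π/6)/π.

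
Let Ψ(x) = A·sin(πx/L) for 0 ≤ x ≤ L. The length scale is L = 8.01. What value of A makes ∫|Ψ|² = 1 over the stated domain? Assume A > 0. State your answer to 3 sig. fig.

We need A² ∫|f|² dx = 1, taking the integral from 0 to L.
∫|Ψ|² dx = A²·(L/2).
So A² = (L/2)^(−1).
Plugging in L = 8.01 yields A = 0.4997.

A ≈ 0.500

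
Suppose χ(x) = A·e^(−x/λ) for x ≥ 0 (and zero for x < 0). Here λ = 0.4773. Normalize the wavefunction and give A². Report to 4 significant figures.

A^2 ≈ 4.190

The normalization condition is ∫|χ|² dx = 1 from 0 to ∞.
With χ = A·e^(−x/λ), the integral evaluates to A²·[λ/2].
Substituting λ = 0.4773 gives A² = 4.1902, so A = 2.0470.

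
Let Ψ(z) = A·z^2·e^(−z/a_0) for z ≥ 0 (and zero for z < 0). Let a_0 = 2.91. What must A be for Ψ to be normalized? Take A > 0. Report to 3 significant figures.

Normalization requires ∫|Ψ|² dz = 1, integrated from 0 to ∞.
Recall ∫₀^∞ z^m e^(−z/β) dz = m!·β^(m+1), with Ψ = A·z^2·e^(−z/a_0), the integral evaluates to A²·[3·a_0^5/4].
So A² = (3·a_0^5/4)^(−1).
Substituting a_0 = 2.91 gives A² = 0.006390, so A = 0.07993.

A ≈ 0.0799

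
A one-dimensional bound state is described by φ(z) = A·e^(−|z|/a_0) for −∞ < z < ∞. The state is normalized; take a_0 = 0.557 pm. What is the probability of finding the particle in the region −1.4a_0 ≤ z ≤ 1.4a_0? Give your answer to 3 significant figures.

P ≈ 0.939

The probability is P = ∫ |φ|² dz over [−1.4a_0, 1.4a_0].
The normalization integral ∫|φ|²dz over the whole domain equals a_0·A², and A² cancels in the ratio.
By symmetry take twice the z ≥ 0 contribution in numerator and denominator; the 2's cancel. Let u = z/a_0; then A² and the length scale cancel, so P = ∫_{0}^{1.4} e^(-2·u) du ÷ ∫_{0}^{∞} e^(-2·u) du.
Using ∫ e^(-2·u) du = -e^(-2·u)/2, the numerator is 1/2 - e^(-14/5)/2 and the denominator is 1/2.
Taking the ratio, P = 0.9392.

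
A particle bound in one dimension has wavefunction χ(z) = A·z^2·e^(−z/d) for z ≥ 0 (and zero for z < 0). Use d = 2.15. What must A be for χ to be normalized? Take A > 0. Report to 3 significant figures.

Require ∫ |χ|² dz = 1 over the whole domain.
Carrying out the integral gives A² · 3·d^5/4.
Setting this equal to 1 gives A² = 1/(3·d^5/4).
With d = 2.15: A² = 0.02902 and A = 0.1704.

A ≈ 0.170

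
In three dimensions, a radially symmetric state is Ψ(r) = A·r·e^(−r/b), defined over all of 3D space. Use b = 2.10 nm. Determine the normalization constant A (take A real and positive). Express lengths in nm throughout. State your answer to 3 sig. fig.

A ≈ 0.0510 nm^(-5/2)

Require ∫ |Ψ|² 4πr² dr = 1 over the whole domain.
The angular integral contributes 4π, leaving ∫₀^∞ r²|Ψ|² dr.
With ∫₀^∞ r^4 e^(−αr) dr = 4!/α^5, carrying out the integral gives A² · 3·π·b^5.
Hence A² = 1/[3·π·b^5].
With b = 2.10: A² = 0.002598 and A = 0.05097.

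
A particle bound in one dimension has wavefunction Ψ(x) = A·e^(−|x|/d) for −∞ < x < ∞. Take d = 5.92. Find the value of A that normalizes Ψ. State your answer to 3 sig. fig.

A ≈ 0.411

We need A² ∫|f|² dx = 1, taking the integral from −∞ to ∞.
Using ∫₀^∞ xⁿ e^(−αx) dx = n!/αⁿ⁺¹, carrying out the integral gives A² · d.
So A² = (d)^(−1).
With d = 5.92: A² = 0.1689 and A = 0.4110.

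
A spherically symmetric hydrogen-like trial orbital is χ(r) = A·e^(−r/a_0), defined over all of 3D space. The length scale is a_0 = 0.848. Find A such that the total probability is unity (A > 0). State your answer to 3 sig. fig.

A ≈ 0.722

Normalization requires ∫|χ|² 4πr² dr = 1, integrated from 0 to ∞.
In 3D with spherical symmetry the volume element is 4πr² dr.
Carrying out the integral gives A² · π·a_0^3.
Hence A² = 1/[π·a_0^3].
Plugging in a_0 = 0.848 yields A = 0.7225.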